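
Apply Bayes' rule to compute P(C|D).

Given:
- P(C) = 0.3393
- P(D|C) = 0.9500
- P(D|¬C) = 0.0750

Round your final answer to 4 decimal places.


Bayes' theorem: P(C|D) = P(D|C) × P(C) / P(D)

Step 1: Calculate P(D) using law of total probability
P(D) = P(D|C)P(C) + P(D|¬C)P(¬C)
     = 0.9500 × 0.3393 + 0.0750 × 0.6607
     = 0.32233500 + 0.04955250
     = 0.37188750

Step 2: Apply Bayes' theorem
P(C|D) = P(D|C) × P(C) / P(D)
       = 0.32233500 / 0.37188750
       = 0.8668


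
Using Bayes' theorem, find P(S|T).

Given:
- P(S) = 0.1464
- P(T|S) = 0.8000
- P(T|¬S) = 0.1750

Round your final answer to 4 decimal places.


Bayes' theorem: P(S|T) = P(T|S) × P(S) / P(T)

Step 1: Calculate P(T) using law of total probability
P(T) = P(T|S)P(S) + P(T|¬S)P(¬S)
     = 0.8000 × 0.1464 + 0.1750 × 0.8536
     = 0.11712000 + 0.14938000
     = 0.26650000

Step 2: Apply Bayes' theorem
P(S|T) = P(T|S) × P(S) / P(T)
       = 0.11712000 / 0.26650000
       = 0.4395


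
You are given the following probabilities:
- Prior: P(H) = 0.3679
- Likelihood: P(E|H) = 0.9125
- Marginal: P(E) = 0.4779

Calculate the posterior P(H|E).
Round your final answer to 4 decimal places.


Using Bayes' theorem:

P(H|E) = P(E|H) × P(H) / P(E)
       = 0.9125 × 0.3679 / 0.4779
       = 0.33570875 / 0.4779
       = 0.7025

The evidence strengthens our belief in H.
Prior: 0.3679 → Posterior: 0.7025


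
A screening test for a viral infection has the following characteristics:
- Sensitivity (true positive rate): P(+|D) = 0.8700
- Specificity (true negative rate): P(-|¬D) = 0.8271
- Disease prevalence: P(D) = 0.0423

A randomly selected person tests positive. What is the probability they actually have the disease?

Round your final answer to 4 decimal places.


Let D = has disease, + = positive test

Given:
- P(D) = 0.0423 (prevalence)
- P(+|D) = 0.8700 (sensitivity)
- P(-|¬D) = 0.8271 (specificity)
- P(+|¬D) = 0.1729 (false positive rate = 1 - specificity)

Step 1: Find P(+)
P(+) = P(+|D)P(D) + P(+|¬D)P(¬D)
     = 0.8700 × 0.0423 + 0.1729 × 0.9577
     = 0.03680100 + 0.16558633
     = 0.20238733

Step 2: Apply Bayes' theorem for P(D|+)
P(D|+) = P(+|D)P(D) / P(+)
       = 0.03680100 / 0.20238733
       = 0.1818


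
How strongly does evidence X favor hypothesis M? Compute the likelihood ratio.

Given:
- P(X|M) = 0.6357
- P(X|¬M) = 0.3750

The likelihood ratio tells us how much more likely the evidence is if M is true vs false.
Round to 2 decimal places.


Likelihood Ratio (LR) = P(X|M) / P(X|¬M)

LR = 0.6357 / 0.3750
   = 1.70

The evidence is 1.70 times more likely if M is true than if M is false.
LR > 1, so observing X raises the odds in favor of M.


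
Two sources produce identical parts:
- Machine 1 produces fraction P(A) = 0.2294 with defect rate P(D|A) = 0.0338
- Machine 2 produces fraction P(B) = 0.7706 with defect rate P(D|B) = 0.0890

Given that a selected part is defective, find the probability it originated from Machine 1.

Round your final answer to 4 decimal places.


Let A = from Machine 1, D = defective

Given:
- P(A) = 0.2294, P(B) = 0.7706
- P(D|A) = 0.0338, P(D|B) = 0.0890

Step 1: Find P(D)
P(D) = P(D|A)P(A) + P(D|B)P(B)
     = 0.0338 × 0.2294 + 0.0890 × 0.7706
     = 0.00775372 + 0.06858340
     = 0.07633712

Step 2: Apply Bayes' theorem
P(A|D) = P(D|A)P(A) / P(D)
       = 0.00775372 / 0.07633712
       = 0.1016


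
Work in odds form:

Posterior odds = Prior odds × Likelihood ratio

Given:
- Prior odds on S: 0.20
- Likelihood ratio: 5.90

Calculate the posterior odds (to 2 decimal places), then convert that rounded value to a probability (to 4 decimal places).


Step 1: Calculate posterior odds
Posterior odds = Prior odds × LR
               = 0.20 × 5.90
               = 1.18

Step 2: Convert to probability
P(S|E) = Posterior odds / (1 + Posterior odds)
       = 1.18 / (1 + 1.18)
       = 1.18 / 2.18
       = 0.5413

The evidence increased P(S) from 0.1667 to 0.5413.


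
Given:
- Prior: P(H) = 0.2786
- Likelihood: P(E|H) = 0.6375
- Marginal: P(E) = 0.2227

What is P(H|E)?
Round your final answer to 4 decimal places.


Using Bayes' theorem:

P(H|E) = P(E|H) × P(H) / P(E)
       = 0.6375 × 0.2786 / 0.2227
       = 0.17760750 / 0.2227
       = 0.7975

The evidence strengthens our belief in H.
Prior: 0.2786 → Posterior: 0.7975


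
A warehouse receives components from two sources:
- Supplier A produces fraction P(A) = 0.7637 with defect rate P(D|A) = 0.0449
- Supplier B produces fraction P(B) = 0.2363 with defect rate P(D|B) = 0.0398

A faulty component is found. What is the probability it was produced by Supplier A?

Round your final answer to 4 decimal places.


Let A = from Supplier A, D = faulty

Given:
- P(A) = 0.7637, P(B) = 0.2363
- P(D|A) = 0.0449, P(D|B) = 0.0398

Step 1: Find P(D)
P(D) = P(D|A)P(A) + P(D|B)P(B)
     = 0.0449 × 0.7637 + 0.0398 × 0.2363
     = 0.03429013 + 0.00940474
     = 0.04369487

Step 2: Apply Bayes' theorem
P(A|D) = P(D|A)P(A) / P(D)
       = 0.03429013 / 0.04369487
       = 0.7848


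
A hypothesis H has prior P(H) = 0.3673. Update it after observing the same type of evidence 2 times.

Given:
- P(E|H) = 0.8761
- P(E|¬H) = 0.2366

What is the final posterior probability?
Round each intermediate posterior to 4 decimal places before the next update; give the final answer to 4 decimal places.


Sequential Bayesian updating:

Initial prior: P(H) = 0.3673

Update 1:
  P(E) = 0.8761 × 0.3673 + 0.2366 × 0.6327 = 0.32179153 + 0.14969682 = 0.47148835
  P(H|E) = 0.32179153 / 0.47148835 = 0.6825

Update 2:
  P(E) = 0.8761 × 0.6825 + 0.2366 × 0.3175 = 0.59793825 + 0.07512050 = 0.67305875
  P(H|E) = 0.59793825 / 0.67305875 = 0.8884

Final posterior: 0.8884


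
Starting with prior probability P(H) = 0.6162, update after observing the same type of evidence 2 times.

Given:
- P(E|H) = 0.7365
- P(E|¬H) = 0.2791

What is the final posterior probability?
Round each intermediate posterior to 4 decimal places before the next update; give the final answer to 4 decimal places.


Sequential Bayesian updating:

Initial prior: P(H) = 0.6162

Update 1:
  P(E) = 0.7365 × 0.6162 + 0.2791 × 0.3838 = 0.45383130 + 0.10711858 = 0.56094988
  P(H|E) = 0.45383130 / 0.56094988 = 0.8090

Update 2:
  P(E) = 0.7365 × 0.8090 + 0.2791 × 0.1910 = 0.59582850 + 0.05330810 = 0.64913660
  P(H|E) = 0.59582850 / 0.64913660 = 0.9179

Final posterior: 0.9179


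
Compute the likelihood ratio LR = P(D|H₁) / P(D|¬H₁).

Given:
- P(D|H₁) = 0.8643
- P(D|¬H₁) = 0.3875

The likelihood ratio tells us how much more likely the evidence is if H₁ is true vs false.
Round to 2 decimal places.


Likelihood Ratio (LR) = P(D|H₁) / P(D|¬H₁)

LR = 0.8643 / 0.3875
   = 2.23

The evidence is 2.23 times more likely if H₁ is true than if H₁ is false.
LR > 1, so observing D raises the odds in favor of H₁.


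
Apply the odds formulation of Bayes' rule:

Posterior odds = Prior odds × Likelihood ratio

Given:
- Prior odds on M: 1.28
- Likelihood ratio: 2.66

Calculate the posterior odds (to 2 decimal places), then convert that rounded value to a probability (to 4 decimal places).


Step 1: Calculate posterior odds
Posterior odds = Prior odds × LR
               = 1.28 × 2.66
               = 3.40

Step 2: Convert to probability
P(M|E) = Posterior odds / (1 + Posterior odds)
       = 3.40 / (1 + 3.40)
       = 3.40 / 4.40
       = 0.7727

The evidence increased P(M) from 0.5614 to 0.7727.


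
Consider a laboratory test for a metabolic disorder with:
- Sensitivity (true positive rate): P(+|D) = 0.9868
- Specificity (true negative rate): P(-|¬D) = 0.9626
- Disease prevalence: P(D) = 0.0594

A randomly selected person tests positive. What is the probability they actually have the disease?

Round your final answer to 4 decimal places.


Let D = has disease, + = positive test

Given:
- P(D) = 0.0594 (prevalence)
- P(+|D) = 0.9868 (sensitivity)
- P(-|¬D) = 0.9626 (specificity)
- P(+|¬D) = 0.0374 (false positive rate = 1 - specificity)

Step 1: Find P(+)
P(+) = P(+|D)P(D) + P(+|¬D)P(¬D)
     = 0.9868 × 0.0594 + 0.0374 × 0.9406
     = 0.05861592 + 0.03517844
     = 0.09379436

Step 2: Apply Bayes' theorem for P(D|+)
P(D|+) = P(+|D)P(D) / P(+)
       = 0.05861592 / 0.09379436
       = 0.6249


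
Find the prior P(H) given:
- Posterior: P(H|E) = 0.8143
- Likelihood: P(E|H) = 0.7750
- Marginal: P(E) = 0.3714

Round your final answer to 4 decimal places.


From Bayes' theorem: P(H|E) = P(E|H) × P(H) / P(E)

Rearranging for P(H):
P(H) = P(H|E) × P(E) / P(E|H)
     = 0.8143 × 0.3714 / 0.7750
     = 0.30243102 / 0.7750
     = 0.3902


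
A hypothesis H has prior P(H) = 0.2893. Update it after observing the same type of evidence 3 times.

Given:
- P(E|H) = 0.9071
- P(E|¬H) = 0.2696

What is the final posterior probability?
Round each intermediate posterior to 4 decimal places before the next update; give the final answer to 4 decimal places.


Sequential Bayesian updating:

Initial prior: P(H) = 0.2893

Update 1:
  P(E) = 0.9071 × 0.2893 + 0.2696 × 0.7107 = 0.26242403 + 0.19160472 = 0.45402875
  P(H|E) = 0.26242403 / 0.45402875 = 0.5780

Update 2:
  P(E) = 0.9071 × 0.5780 + 0.2696 × 0.4220 = 0.52430380 + 0.11377120 = 0.63807500
  P(H|E) = 0.52430380 / 0.63807500 = 0.8217

Update 3:
  P(E) = 0.9071 × 0.8217 + 0.2696 × 0.1783 = 0.74536407 + 0.04806968 = 0.79343375
  P(H|E) = 0.74536407 / 0.79343375 = 0.9394

Final posterior: 0.9394


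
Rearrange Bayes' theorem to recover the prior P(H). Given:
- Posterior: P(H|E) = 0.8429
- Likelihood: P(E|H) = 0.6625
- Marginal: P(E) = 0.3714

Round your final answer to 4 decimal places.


From Bayes' theorem: P(H|E) = P(E|H) × P(H) / P(E)

Rearranging for P(H):
P(H) = P(H|E) × P(E) / P(E|H)
     = 0.8429 × 0.3714 / 0.6625
     = 0.31305306 / 0.6625
     = 0.4725


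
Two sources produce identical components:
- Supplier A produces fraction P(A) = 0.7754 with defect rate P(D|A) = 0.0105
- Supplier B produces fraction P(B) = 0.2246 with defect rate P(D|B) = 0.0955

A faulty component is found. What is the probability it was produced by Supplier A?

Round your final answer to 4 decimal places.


Let A = from Supplier A, D = faulty

Given:
- P(A) = 0.7754, P(B) = 0.2246
- P(D|A) = 0.0105, P(D|B) = 0.0955

Step 1: Find P(D)
P(D) = P(D|A)P(A) + P(D|B)P(B)
     = 0.0105 × 0.7754 + 0.0955 × 0.2246
     = 0.00814170 + 0.02144930
     = 0.02959100

Step 2: Apply Bayes' theorem
P(A|D) = P(D|A)P(A) / P(D)
       = 0.00814170 / 0.02959100
       = 0.2751


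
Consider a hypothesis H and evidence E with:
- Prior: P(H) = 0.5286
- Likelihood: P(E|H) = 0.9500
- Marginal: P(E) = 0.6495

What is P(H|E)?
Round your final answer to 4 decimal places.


Using Bayes' theorem:

P(H|E) = P(E|H) × P(H) / P(E)
       = 0.9500 × 0.5286 / 0.6495
       = 0.50217000 / 0.6495
       = 0.7732

The evidence strengthens our belief in H.
Prior: 0.5286 → Posterior: 0.7732


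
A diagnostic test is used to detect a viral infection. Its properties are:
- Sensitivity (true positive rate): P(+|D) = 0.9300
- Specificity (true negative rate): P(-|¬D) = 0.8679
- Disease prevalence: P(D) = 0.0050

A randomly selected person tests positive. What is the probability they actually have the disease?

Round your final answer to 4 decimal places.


Let D = has disease, + = positive test

Given:
- P(D) = 0.0050 (prevalence)
- P(+|D) = 0.9300 (sensitivity)
- P(-|¬D) = 0.8679 (specificity)
- P(+|¬D) = 0.1321 (false positive rate = 1 - specificity)

Step 1: Find P(+)
P(+) = P(+|D)P(D) + P(+|¬D)P(¬D)
     = 0.9300 × 0.0050 + 0.1321 × 0.9950
     = 0.00465000 + 0.13143950
     = 0.13608950

Step 2: Apply Bayes' theorem for P(D|+)
P(D|+) = P(+|D)P(D) / P(+)
       = 0.00465000 / 0.13608950
       = 0.0342


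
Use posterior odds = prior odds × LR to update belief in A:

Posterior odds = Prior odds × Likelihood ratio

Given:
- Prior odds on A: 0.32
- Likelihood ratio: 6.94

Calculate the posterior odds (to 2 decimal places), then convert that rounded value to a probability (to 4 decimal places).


Step 1: Calculate posterior odds
Posterior odds = Prior odds × LR
               = 0.32 × 6.94
               = 2.22

Step 2: Convert to probability
P(A|E) = Posterior odds / (1 + Posterior odds)
       = 2.22 / (1 + 2.22)
       = 2.22 / 3.22
       = 0.6894

The evidence increased P(A) from 0.2424 to 0.6894.


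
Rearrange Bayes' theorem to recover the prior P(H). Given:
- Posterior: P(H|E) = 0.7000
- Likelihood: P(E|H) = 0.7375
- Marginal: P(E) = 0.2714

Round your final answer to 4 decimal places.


From Bayes' theorem: P(H|E) = P(E|H) × P(H) / P(E)

Rearranging for P(H):
P(H) = P(H|E) × P(E) / P(E|H)
     = 0.7000 × 0.2714 / 0.7375
     = 0.18998000 / 0.7375
     = 0.2576


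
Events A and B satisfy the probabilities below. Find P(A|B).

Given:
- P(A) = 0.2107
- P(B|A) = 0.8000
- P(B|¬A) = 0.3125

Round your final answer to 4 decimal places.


Bayes' theorem: P(A|B) = P(B|A) × P(A) / P(B)

Step 1: Calculate P(B) using law of total probability
P(B) = P(B|A)P(A) + P(B|¬A)P(¬A)
     = 0.8000 × 0.2107 + 0.3125 × 0.7893
     = 0.16856000 + 0.24665625
     = 0.41521625

Step 2: Apply Bayes' theorem
P(A|B) = P(B|A) × P(A) / P(B)
       = 0.16856000 / 0.41521625
       = 0.4060


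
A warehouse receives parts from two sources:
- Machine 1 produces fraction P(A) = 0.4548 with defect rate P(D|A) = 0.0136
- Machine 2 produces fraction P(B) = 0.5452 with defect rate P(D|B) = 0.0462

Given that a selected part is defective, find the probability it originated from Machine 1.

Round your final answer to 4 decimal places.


Let A = from Machine 1, D = defective

Given:
- P(A) = 0.4548, P(B) = 0.5452
- P(D|A) = 0.0136, P(D|B) = 0.0462

Step 1: Find P(D)
P(D) = P(D|A)P(A) + P(D|B)P(B)
     = 0.0136 × 0.4548 + 0.0462 × 0.5452
     = 0.00618528 + 0.02518824
     = 0.03137352

Step 2: Apply Bayes' theorem
P(A|D) = P(D|A)P(A) / P(D)
       = 0.00618528 / 0.03137352
       = 0.1971


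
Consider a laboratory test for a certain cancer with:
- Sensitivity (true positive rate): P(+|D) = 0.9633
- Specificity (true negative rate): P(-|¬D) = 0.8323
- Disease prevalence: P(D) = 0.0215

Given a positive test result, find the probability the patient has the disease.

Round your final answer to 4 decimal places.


Let D = has disease, + = positive test

Given:
- P(D) = 0.0215 (prevalence)
- P(+|D) = 0.9633 (sensitivity)
- P(-|¬D) = 0.8323 (specificity)
- P(+|¬D) = 0.1677 (false positive rate = 1 - specificity)

Step 1: Find P(+)
P(+) = P(+|D)P(D) + P(+|¬D)P(¬D)
     = 0.9633 × 0.0215 + 0.1677 × 0.9785
     = 0.02071095 + 0.16409445
     = 0.18480540

Step 2: Apply Bayes' theorem for P(D|+)
P(D|+) = P(+|D)P(D) / P(+)
       = 0.02071095 / 0.18480540
       = 0.1121


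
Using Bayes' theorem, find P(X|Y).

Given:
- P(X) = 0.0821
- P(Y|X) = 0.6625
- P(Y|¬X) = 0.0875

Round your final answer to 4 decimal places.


Bayes' theorem: P(X|Y) = P(Y|X) × P(X) / P(Y)

Step 1: Calculate P(Y) using law of total probability
P(Y) = P(Y|X)P(X) + P(Y|¬X)P(¬X)
     = 0.6625 × 0.0821 + 0.0875 × 0.9179
     = 0.05439125 + 0.08031625
     = 0.13470750

Step 2: Apply Bayes' theorem
P(X|Y) = P(Y|X) × P(X) / P(Y)
       = 0.05439125 / 0.13470750
       = 0.4038


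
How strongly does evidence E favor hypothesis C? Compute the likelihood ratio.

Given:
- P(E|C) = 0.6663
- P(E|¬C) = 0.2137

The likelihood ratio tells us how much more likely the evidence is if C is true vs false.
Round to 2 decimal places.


Likelihood Ratio (LR) = P(E|C) / P(E|¬C)

LR = 0.6663 / 0.2137
   = 3.12

The evidence is 3.12 times more likely if C is true than if C is false.
Since LR > 1, the evidence supports C over ¬C.


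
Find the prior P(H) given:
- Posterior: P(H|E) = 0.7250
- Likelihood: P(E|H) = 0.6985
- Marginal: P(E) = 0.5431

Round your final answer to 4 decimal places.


From Bayes' theorem: P(H|E) = P(E|H) × P(H) / P(E)

Rearranging for P(H):
P(H) = P(H|E) × P(E) / P(E|H)
     = 0.7250 × 0.5431 / 0.6985
     = 0.39374750 / 0.6985
     = 0.5637


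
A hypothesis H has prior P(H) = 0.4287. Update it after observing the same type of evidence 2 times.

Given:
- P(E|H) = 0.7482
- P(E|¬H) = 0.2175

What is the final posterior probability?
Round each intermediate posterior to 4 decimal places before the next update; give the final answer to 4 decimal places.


Sequential Bayesian updating:

Initial prior: P(H) = 0.4287

Update 1:
  P(E) = 0.7482 × 0.4287 + 0.2175 × 0.5713 = 0.32075334 + 0.12425775 = 0.44501109
  P(H|E) = 0.32075334 / 0.44501109 = 0.7208

Update 2:
  P(E) = 0.7482 × 0.7208 + 0.2175 × 0.2792 = 0.53930256 + 0.06072600 = 0.60002856
  P(H|E) = 0.53930256 / 0.60002856 = 0.8988

Final posterior: 0.8988


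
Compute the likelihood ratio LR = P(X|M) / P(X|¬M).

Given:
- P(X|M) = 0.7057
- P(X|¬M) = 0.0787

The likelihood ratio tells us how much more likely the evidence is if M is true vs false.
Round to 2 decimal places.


Likelihood Ratio (LR) = P(X|M) / P(X|¬M)

LR = 0.7057 / 0.0787
   = 8.97

The evidence is 8.97 times more likely if M is true than if M is false.
Since LR > 1, the evidence supports M over ¬M.


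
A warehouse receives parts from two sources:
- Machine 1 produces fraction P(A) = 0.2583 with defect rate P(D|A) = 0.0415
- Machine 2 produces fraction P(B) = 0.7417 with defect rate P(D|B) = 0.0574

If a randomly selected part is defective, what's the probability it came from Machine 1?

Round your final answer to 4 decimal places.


Let A = from Machine 1, D = defective

Given:
- P(A) = 0.2583, P(B) = 0.7417
- P(D|A) = 0.0415, P(D|B) = 0.0574

Step 1: Find P(D)
P(D) = P(D|A)P(A) + P(D|B)P(B)
     = 0.0415 × 0.2583 + 0.0574 × 0.7417
     = 0.01071945 + 0.04257358
     = 0.05329303

Step 2: Apply Bayes' theorem
P(A|D) = P(D|A)P(A) / P(D)
       = 0.01071945 / 0.05329303
       = 0.2011


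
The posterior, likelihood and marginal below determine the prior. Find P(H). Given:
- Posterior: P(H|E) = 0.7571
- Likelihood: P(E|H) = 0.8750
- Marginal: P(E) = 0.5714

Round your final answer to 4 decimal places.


From Bayes' theorem: P(H|E) = P(E|H) × P(H) / P(E)

Rearranging for P(H):
P(H) = P(H|E) × P(E) / P(E|H)
     = 0.7571 × 0.5714 / 0.8750
     = 0.43260694 / 0.8750
     = 0.4944


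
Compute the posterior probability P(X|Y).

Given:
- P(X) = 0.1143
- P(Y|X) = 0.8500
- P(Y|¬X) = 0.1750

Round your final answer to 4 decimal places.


Bayes' theorem: P(X|Y) = P(Y|X) × P(X) / P(Y)

Step 1: Calculate P(Y) using law of total probability
P(Y) = P(Y|X)P(X) + P(Y|¬X)P(¬X)
     = 0.8500 × 0.1143 + 0.1750 × 0.8857
     = 0.09715500 + 0.15499750
     = 0.25215250

Step 2: Apply Bayes' theorem
P(X|Y) = P(Y|X) × P(X) / P(Y)
       = 0.09715500 / 0.25215250
       = 0.3853


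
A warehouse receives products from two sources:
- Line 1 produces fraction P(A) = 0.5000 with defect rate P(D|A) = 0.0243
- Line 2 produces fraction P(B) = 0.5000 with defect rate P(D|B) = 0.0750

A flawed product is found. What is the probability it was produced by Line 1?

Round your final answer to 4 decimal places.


Let A = from Line 1, D = flawed

Given:
- P(A) = 0.5000, P(B) = 0.5000
- P(D|A) = 0.0243, P(D|B) = 0.0750

Step 1: Find P(D)
P(D) = P(D|A)P(A) + P(D|B)P(B)
     = 0.0243 × 0.5000 + 0.0750 × 0.5000
     = 0.01215000 + 0.03750000
     = 0.04965000

Step 2: Apply Bayes' theorem
P(A|D) = P(D|A)P(A) / P(D)
       = 0.01215000 / 0.04965000
       = 0.2447


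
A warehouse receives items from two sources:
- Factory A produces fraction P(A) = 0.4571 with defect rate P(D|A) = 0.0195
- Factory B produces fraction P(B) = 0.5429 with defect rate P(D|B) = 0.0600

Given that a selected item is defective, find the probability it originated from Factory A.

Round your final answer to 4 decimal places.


Let A = from Factory A, D = defective

Given:
- P(A) = 0.4571, P(B) = 0.5429
- P(D|A) = 0.0195, P(D|B) = 0.0600

Step 1: Find P(D)
P(D) = P(D|A)P(A) + P(D|B)P(B)
     = 0.0195 × 0.4571 + 0.0600 × 0.5429
     = 0.00891345 + 0.03257400
     = 0.04148745

Step 2: Apply Bayes' theorem
P(A|D) = P(D|A)P(A) / P(D)
       = 0.00891345 / 0.04148745
       = 0.2148


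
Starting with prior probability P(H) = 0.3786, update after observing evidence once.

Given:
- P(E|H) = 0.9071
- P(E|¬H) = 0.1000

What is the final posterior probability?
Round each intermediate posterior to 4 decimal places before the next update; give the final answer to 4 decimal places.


Sequential Bayesian updating:

Initial prior: P(H) = 0.3786

Update 1:
  P(E) = 0.9071 × 0.3786 + 0.1000 × 0.6214 = 0.34342806 + 0.06214000 = 0.40556806
  P(H|E) = 0.34342806 / 0.40556806 = 0.8468

Final posterior: 0.8468


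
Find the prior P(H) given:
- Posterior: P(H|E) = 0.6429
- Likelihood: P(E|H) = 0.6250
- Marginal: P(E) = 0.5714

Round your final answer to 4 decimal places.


From Bayes' theorem: P(H|E) = P(E|H) × P(H) / P(E)

Rearranging for P(H):
P(H) = P(H|E) × P(E) / P(E|H)
     = 0.6429 × 0.5714 / 0.6250
     = 0.36735306 / 0.6250
     = 0.5878


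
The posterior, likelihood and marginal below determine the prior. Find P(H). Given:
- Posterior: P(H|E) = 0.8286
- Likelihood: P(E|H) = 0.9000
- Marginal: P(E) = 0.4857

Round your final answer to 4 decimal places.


From Bayes' theorem: P(H|E) = P(E|H) × P(H) / P(E)

Rearranging for P(H):
P(H) = P(H|E) × P(E) / P(E|H)
     = 0.8286 × 0.4857 / 0.9000
     = 0.40245102 / 0.9000
     = 0.4472


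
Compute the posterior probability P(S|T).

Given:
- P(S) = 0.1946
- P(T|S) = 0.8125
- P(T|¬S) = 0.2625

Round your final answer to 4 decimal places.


Bayes' theorem: P(S|T) = P(T|S) × P(S) / P(T)

Step 1: Calculate P(T) using law of total probability
P(T) = P(T|S)P(S) + P(T|¬S)P(¬S)
     = 0.8125 × 0.1946 + 0.2625 × 0.8054
     = 0.15811250 + 0.21141750
     = 0.36953000

Step 2: Apply Bayes' theorem
P(S|T) = P(T|S) × P(S) / P(T)
       = 0.15811250 / 0.36953000
       = 0.4279


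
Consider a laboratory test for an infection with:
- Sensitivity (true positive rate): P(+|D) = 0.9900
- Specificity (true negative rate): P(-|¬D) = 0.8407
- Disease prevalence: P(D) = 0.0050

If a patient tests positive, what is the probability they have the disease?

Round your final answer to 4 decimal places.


Let D = has disease, + = positive test

Given:
- P(D) = 0.0050 (prevalence)
- P(+|D) = 0.9900 (sensitivity)
- P(-|¬D) = 0.8407 (specificity)
- P(+|¬D) = 0.1593 (false positive rate = 1 - specificity)

Step 1: Find P(+)
P(+) = P(+|D)P(D) + P(+|¬D)P(¬D)
     = 0.9900 × 0.0050 + 0.1593 × 0.9950
     = 0.00495000 + 0.15850350
     = 0.16345350

Step 2: Apply Bayes' theorem for P(D|+)
P(D|+) = P(+|D)P(D) / P(+)
       = 0.00495000 / 0.16345350
       = 0.0303


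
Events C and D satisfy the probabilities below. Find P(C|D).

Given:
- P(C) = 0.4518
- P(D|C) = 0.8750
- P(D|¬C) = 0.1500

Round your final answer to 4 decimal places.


Bayes' theorem: P(C|D) = P(D|C) × P(C) / P(D)

Step 1: Calculate P(D) using law of total probability
P(D) = P(D|C)P(C) + P(D|¬C)P(¬C)
     = 0.8750 × 0.4518 + 0.1500 × 0.5482
     = 0.39532500 + 0.08223000
     = 0.47755500

Step 2: Apply Bayes' theorem
P(C|D) = P(D|C) × P(C) / P(D)
       = 0.39532500 / 0.47755500
       = 0.8278


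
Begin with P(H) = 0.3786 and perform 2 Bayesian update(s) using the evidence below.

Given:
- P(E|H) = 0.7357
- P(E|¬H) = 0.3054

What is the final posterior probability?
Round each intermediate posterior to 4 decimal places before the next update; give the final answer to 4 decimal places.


Sequential Bayesian updating:

Initial prior: P(H) = 0.3786

Update 1:
  P(E) = 0.7357 × 0.3786 + 0.3054 × 0.6214 = 0.27853602 + 0.18977556 = 0.46831158
  P(H|E) = 0.27853602 / 0.46831158 = 0.5948

Update 2:
  P(E) = 0.7357 × 0.5948 + 0.3054 × 0.4052 = 0.43759436 + 0.12374808 = 0.56134244
  P(H|E) = 0.43759436 / 0.56134244 = 0.7795

Final posterior: 0.7795


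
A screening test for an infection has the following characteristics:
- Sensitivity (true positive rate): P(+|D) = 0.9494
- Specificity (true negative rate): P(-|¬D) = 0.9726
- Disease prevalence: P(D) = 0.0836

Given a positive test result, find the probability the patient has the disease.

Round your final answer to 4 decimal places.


Let D = has disease, + = positive test

Given:
- P(D) = 0.0836 (prevalence)
- P(+|D) = 0.9494 (sensitivity)
- P(-|¬D) = 0.9726 (specificity)
- P(+|¬D) = 0.0274 (false positive rate = 1 - specificity)

Step 1: Find P(+)
P(+) = P(+|D)P(D) + P(+|¬D)P(¬D)
     = 0.9494 × 0.0836 + 0.0274 × 0.9164
     = 0.07936984 + 0.02510936
     = 0.10447920

Step 2: Apply Bayes' theorem for P(D|+)
P(D|+) = P(+|D)P(D) / P(+)
       = 0.07936984 / 0.10447920
       = 0.7597


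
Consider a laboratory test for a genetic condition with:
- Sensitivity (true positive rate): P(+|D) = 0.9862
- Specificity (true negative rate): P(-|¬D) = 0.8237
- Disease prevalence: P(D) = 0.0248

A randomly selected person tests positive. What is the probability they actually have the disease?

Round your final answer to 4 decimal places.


Let D = has disease, + = positive test

Given:
- P(D) = 0.0248 (prevalence)
- P(+|D) = 0.9862 (sensitivity)
- P(-|¬D) = 0.8237 (specificity)
- P(+|¬D) = 0.1763 (false positive rate = 1 - specificity)

Step 1: Find P(+)
P(+) = P(+|D)P(D) + P(+|¬D)P(¬D)
     = 0.9862 × 0.0248 + 0.1763 × 0.9752
     = 0.02445776 + 0.17192776
     = 0.19638552

Step 2: Apply Bayes' theorem for P(D|+)
P(D|+) = P(+|D)P(D) / P(+)
       = 0.02445776 / 0.19638552
       = 0.1245


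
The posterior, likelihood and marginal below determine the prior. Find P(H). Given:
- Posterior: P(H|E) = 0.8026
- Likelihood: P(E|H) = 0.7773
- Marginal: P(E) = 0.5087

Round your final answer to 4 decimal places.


From Bayes' theorem: P(H|E) = P(E|H) × P(H) / P(E)

Rearranging for P(H):
P(H) = P(H|E) × P(E) / P(E|H)
     = 0.8026 × 0.5087 / 0.7773
     = 0.40828262 / 0.7773
     = 0.5253


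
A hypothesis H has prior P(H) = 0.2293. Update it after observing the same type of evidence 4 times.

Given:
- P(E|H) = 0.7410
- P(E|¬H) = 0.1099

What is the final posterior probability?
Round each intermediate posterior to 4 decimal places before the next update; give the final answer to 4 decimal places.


Sequential Bayesian updating:

Initial prior: P(H) = 0.2293

Update 1:
  P(E) = 0.7410 × 0.2293 + 0.1099 × 0.7707 = 0.16991130 + 0.08469993 = 0.25461123
  P(H|E) = 0.16991130 / 0.25461123 = 0.6673

Update 2:
  P(E) = 0.7410 × 0.6673 + 0.1099 × 0.3327 = 0.49446930 + 0.03656373 = 0.53103303
  P(H|E) = 0.49446930 / 0.53103303 = 0.9311

Update 3:
  P(E) = 0.7410 × 0.9311 + 0.1099 × 0.0689 = 0.68994510 + 0.00757211 = 0.69751721
  P(H|E) = 0.68994510 / 0.69751721 = 0.9891

Update 4:
  P(E) = 0.7410 × 0.9891 + 0.1099 × 0.0109 = 0.73292310 + 0.00119791 = 0.73412101
  P(H|E) = 0.73292310 / 0.73412101 = 0.9984

Final posterior: 0.9984


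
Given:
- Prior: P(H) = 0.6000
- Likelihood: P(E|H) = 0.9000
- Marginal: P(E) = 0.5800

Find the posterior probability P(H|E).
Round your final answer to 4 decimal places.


Using Bayes' theorem:

P(H|E) = P(E|H) × P(H) / P(E)
       = 0.9000 × 0.6000 / 0.5800
       = 0.54000000 / 0.5800
       = 0.9310

The evidence strengthens our belief in H.
Prior: 0.6000 → Posterior: 0.9310


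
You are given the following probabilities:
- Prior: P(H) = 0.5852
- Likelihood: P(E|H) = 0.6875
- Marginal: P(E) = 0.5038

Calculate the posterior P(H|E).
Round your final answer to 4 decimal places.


Using Bayes' theorem:

P(H|E) = P(E|H) × P(H) / P(E)
       = 0.6875 × 0.5852 / 0.5038
       = 0.40232500 / 0.5038
       = 0.7986

The evidence strengthens our belief in H.
Prior: 0.5852 → Posterior: 0.7986


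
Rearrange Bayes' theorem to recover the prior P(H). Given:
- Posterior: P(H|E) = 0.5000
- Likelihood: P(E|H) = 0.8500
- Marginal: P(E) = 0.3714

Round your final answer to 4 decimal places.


From Bayes' theorem: P(H|E) = P(E|H) × P(H) / P(E)

Rearranging for P(H):
P(H) = P(H|E) × P(E) / P(E|H)
     = 0.5000 × 0.3714 / 0.8500
     = 0.18570000 / 0.8500
     = 0.2185


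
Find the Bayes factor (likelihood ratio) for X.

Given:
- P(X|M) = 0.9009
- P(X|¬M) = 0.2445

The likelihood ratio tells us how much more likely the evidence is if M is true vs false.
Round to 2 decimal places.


Likelihood Ratio (LR) = P(X|M) / P(X|¬M)

LR = 0.9009 / 0.2445
   = 3.68

The evidence is 3.68 times more likely if M is true than if M is false.
Because LR exceeds 1, X is evidence for M.


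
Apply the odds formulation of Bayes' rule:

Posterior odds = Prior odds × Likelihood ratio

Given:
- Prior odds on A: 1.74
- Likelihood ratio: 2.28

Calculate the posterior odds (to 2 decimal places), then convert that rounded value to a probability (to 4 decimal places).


Step 1: Calculate posterior odds
Posterior odds = Prior odds × LR
               = 1.74 × 2.28
               = 3.97

Step 2: Convert to probability
P(A|E) = Posterior odds / (1 + Posterior odds)
       = 3.97 / (1 + 3.97)
       = 3.97 / 4.97
       = 0.7988

The evidence increased P(A) from 0.6350 to 0.7988.


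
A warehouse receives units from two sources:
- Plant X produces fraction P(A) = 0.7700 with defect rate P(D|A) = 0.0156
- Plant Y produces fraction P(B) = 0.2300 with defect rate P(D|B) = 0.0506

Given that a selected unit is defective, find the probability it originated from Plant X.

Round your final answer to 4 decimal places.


Let A = from Plant X, D = defective

Given:
- P(A) = 0.7700, P(B) = 0.2300
- P(D|A) = 0.0156, P(D|B) = 0.0506

Step 1: Find P(D)
P(D) = P(D|A)P(A) + P(D|B)P(B)
     = 0.0156 × 0.7700 + 0.0506 × 0.2300
     = 0.01201200 + 0.01163800
     = 0.02365000

Step 2: Apply Bayes' theorem
P(A|D) = P(D|A)P(A) / P(D)
       = 0.01201200 / 0.02365000
       = 0.5079


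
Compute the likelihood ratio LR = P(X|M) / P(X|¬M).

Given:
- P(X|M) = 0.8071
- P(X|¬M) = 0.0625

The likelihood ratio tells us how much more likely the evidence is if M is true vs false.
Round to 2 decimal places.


Likelihood Ratio (LR) = P(X|M) / P(X|¬M)

LR = 0.8071 / 0.0625
   = 12.91

The evidence is 12.91 times more likely if M is true than if M is false.
Since LR > 1, the evidence supports M over ¬M.


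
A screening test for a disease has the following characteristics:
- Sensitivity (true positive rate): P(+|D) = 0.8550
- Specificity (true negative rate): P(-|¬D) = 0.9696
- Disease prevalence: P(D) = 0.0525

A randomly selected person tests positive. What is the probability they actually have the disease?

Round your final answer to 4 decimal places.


Let D = has disease, + = positive test

Given:
- P(D) = 0.0525 (prevalence)
- P(+|D) = 0.8550 (sensitivity)
- P(-|¬D) = 0.9696 (specificity)
- P(+|¬D) = 0.0304 (false positive rate = 1 - specificity)

Step 1: Find P(+)
P(+) = P(+|D)P(D) + P(+|¬D)P(¬D)
     = 0.8550 × 0.0525 + 0.0304 × 0.9475
     = 0.04488750 + 0.02880400
     = 0.07369150

Step 2: Apply Bayes' theorem for P(D|+)
P(D|+) = P(+|D)P(D) / P(+)
       = 0.04488750 / 0.07369150
       = 0.6091


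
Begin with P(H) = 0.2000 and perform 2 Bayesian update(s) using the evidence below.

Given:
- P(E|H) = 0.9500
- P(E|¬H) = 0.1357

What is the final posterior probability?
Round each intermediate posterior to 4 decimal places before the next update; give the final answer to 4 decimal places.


Sequential Bayesian updating:

Initial prior: P(H) = 0.2000

Update 1:
  P(E) = 0.9500 × 0.2000 + 0.1357 × 0.8000 = 0.19000000 + 0.10856000 = 0.29856000
  P(H|E) = 0.19000000 / 0.29856000 = 0.6364

Update 2:
  P(E) = 0.9500 × 0.6364 + 0.1357 × 0.3636 = 0.60458000 + 0.04934052 = 0.65392052
  P(H|E) = 0.60458000 / 0.65392052 = 0.9245

Final posterior: 0.9245


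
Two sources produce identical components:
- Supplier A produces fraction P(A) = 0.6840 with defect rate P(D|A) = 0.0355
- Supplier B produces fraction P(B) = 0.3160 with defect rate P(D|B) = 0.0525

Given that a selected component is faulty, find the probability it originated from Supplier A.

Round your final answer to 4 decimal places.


Let A = from Supplier A, D = faulty

Given:
- P(A) = 0.6840, P(B) = 0.3160
- P(D|A) = 0.0355, P(D|B) = 0.0525

Step 1: Find P(D)
P(D) = P(D|A)P(A) + P(D|B)P(B)
     = 0.0355 × 0.6840 + 0.0525 × 0.3160
     = 0.02428200 + 0.01659000
     = 0.04087200

Step 2: Apply Bayes' theorem
P(A|D) = P(D|A)P(A) / P(D)
       = 0.02428200 / 0.04087200
       = 0.5941


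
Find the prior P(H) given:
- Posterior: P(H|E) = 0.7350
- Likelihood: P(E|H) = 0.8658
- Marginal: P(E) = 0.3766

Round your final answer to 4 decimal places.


From Bayes' theorem: P(H|E) = P(E|H) × P(H) / P(E)

Rearranging for P(H):
P(H) = P(H|E) × P(E) / P(E|H)
     = 0.7350 × 0.3766 / 0.8658
     = 0.27680100 / 0.8658
     = 0.3197


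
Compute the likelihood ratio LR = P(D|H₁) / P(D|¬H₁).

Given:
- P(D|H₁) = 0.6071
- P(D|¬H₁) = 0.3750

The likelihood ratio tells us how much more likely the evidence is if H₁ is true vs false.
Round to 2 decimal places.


Likelihood Ratio (LR) = P(D|H₁) / P(D|¬H₁)

LR = 0.6071 / 0.3750
   = 1.62

The evidence is 1.62 times more likely if H₁ is true than if H₁ is false.
LR > 1, so observing D raises the odds in favor of H₁.


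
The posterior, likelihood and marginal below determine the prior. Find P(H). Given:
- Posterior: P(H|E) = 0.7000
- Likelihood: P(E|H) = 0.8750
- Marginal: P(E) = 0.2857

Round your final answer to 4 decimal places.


From Bayes' theorem: P(H|E) = P(E|H) × P(H) / P(E)

Rearranging for P(H):
P(H) = P(H|E) × P(E) / P(E|H)
     = 0.7000 × 0.2857 / 0.8750
     = 0.19999000 / 0.8750
     = 0.2286


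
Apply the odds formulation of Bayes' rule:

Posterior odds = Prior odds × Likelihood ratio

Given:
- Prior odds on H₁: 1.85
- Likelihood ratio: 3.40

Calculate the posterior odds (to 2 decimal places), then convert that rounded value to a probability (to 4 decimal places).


Step 1: Calculate posterior odds
Posterior odds = Prior odds × LR
               = 1.85 × 3.40
               = 6.29

Step 2: Convert to probability
P(H₁|E) = Posterior odds / (1 + Posterior odds)
       = 6.29 / (1 + 6.29)
       = 6.29 / 7.29
       = 0.8628

The evidence increased P(H₁) from 0.6491 to 0.8628.


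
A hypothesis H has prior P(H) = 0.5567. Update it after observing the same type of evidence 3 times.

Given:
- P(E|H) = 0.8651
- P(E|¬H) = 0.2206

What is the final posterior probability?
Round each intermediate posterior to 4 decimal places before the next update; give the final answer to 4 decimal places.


Sequential Bayesian updating:

Initial prior: P(H) = 0.5567

Update 1:
  P(E) = 0.8651 × 0.5567 + 0.2206 × 0.4433 = 0.48160117 + 0.09779198 = 0.57939315
  P(H|E) = 0.48160117 / 0.57939315 = 0.8312

Update 2:
  P(E) = 0.8651 × 0.8312 + 0.2206 × 0.1688 = 0.71907112 + 0.03723728 = 0.75630840
  P(H|E) = 0.71907112 / 0.75630840 = 0.9508

Update 3:
  P(E) = 0.8651 × 0.9508 + 0.2206 × 0.0492 = 0.82253708 + 0.01085352 = 0.83339060
  P(H|E) = 0.82253708 / 0.83339060 = 0.9870

Final posterior: 0.9870


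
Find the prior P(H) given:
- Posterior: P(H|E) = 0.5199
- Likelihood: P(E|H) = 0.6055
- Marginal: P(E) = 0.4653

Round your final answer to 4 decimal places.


From Bayes' theorem: P(H|E) = P(E|H) × P(H) / P(E)

Rearranging for P(H):
P(H) = P(H|E) × P(E) / P(E|H)
     = 0.5199 × 0.4653 / 0.6055
     = 0.24190947 / 0.6055
     = 0.3995


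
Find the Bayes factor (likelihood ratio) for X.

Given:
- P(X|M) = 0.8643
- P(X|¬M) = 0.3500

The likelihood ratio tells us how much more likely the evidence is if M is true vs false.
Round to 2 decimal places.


Likelihood Ratio (LR) = P(X|M) / P(X|¬M)

LR = 0.8643 / 0.3500
   = 2.47

The evidence is 2.47 times more likely if M is true than if M is false.
Because LR exceeds 1, X is evidence for M.


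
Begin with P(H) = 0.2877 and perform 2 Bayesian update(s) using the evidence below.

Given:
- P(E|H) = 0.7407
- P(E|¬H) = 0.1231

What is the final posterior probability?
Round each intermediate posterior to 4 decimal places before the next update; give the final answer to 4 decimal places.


Sequential Bayesian updating:

Initial prior: P(H) = 0.2877

Update 1:
  P(E) = 0.7407 × 0.2877 + 0.1231 × 0.7123 = 0.21309939 + 0.08768413 = 0.30078352
  P(H|E) = 0.21309939 / 0.30078352 = 0.7085

Update 2:
  P(E) = 0.7407 × 0.7085 + 0.1231 × 0.2915 = 0.52478595 + 0.03588365 = 0.56066960
  P(H|E) = 0.52478595 / 0.56066960 = 0.9360

Final posterior: 0.9360


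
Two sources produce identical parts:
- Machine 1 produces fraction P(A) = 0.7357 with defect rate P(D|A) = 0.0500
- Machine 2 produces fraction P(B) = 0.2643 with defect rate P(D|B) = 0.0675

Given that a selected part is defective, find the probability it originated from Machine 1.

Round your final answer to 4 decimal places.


Let A = from Machine 1, D = defective

Given:
- P(A) = 0.7357, P(B) = 0.2643
- P(D|A) = 0.0500, P(D|B) = 0.0675

Step 1: Find P(D)
P(D) = P(D|A)P(A) + P(D|B)P(B)
     = 0.0500 × 0.7357 + 0.0675 × 0.2643
     = 0.03678500 + 0.01784025
     = 0.05462525

Step 2: Apply Bayes' theorem
P(A|D) = P(D|A)P(A) / P(D)
       = 0.03678500 / 0.05462525
       = 0.6734


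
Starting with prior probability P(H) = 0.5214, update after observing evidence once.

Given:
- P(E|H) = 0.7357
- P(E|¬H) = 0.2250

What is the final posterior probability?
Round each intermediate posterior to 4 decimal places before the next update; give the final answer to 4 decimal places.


Sequential Bayesian updating:

Initial prior: P(H) = 0.5214

Update 1:
  P(E) = 0.7357 × 0.5214 + 0.2250 × 0.4786 = 0.38359398 + 0.10768500 = 0.49127898
  P(H|E) = 0.38359398 / 0.49127898 = 0.7808

Final posterior: 0.7808


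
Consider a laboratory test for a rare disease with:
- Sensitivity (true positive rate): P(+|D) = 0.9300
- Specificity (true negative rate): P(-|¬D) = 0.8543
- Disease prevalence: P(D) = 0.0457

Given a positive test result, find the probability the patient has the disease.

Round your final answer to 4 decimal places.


Let D = has disease, + = positive test

Given:
- P(D) = 0.0457 (prevalence)
- P(+|D) = 0.9300 (sensitivity)
- P(-|¬D) = 0.8543 (specificity)
- P(+|¬D) = 0.1457 (false positive rate = 1 - specificity)

Step 1: Find P(+)
P(+) = P(+|D)P(D) + P(+|¬D)P(¬D)
     = 0.9300 × 0.0457 + 0.1457 × 0.9543
     = 0.04250100 + 0.13904151
     = 0.18154251

Step 2: Apply Bayes' theorem for P(D|+)
P(D|+) = P(+|D)P(D) / P(+)
       = 0.04250100 / 0.18154251
       = 0.2341


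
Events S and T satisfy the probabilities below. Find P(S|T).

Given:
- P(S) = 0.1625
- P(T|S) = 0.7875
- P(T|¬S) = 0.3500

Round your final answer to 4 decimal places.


Bayes' theorem: P(S|T) = P(T|S) × P(S) / P(T)

Step 1: Calculate P(T) using law of total probability
P(T) = P(T|S)P(S) + P(T|¬S)P(¬S)
     = 0.7875 × 0.1625 + 0.3500 × 0.8375
     = 0.12796875 + 0.29312500
     = 0.42109375

Step 2: Apply Bayes' theorem
P(S|T) = P(T|S) × P(S) / P(T)
       = 0.12796875 / 0.42109375
       = 0.3039


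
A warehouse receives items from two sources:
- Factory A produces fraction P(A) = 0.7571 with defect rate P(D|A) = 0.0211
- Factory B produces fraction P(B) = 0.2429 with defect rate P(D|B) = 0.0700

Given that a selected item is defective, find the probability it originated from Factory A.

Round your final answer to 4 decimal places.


Let A = from Factory A, D = defective

Given:
- P(A) = 0.7571, P(B) = 0.2429
- P(D|A) = 0.0211, P(D|B) = 0.0700

Step 1: Find P(D)
P(D) = P(D|A)P(A) + P(D|B)P(B)
     = 0.0211 × 0.7571 + 0.0700 × 0.2429
     = 0.01597481 + 0.01700300
     = 0.03297781

Step 2: Apply Bayes' theorem
P(A|D) = P(D|A)P(A) / P(D)
       = 0.01597481 / 0.03297781
       = 0.4844


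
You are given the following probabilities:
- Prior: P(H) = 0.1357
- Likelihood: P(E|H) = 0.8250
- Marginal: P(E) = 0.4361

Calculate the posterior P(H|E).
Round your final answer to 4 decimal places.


Using Bayes' theorem:

P(H|E) = P(E|H) × P(H) / P(E)
       = 0.8250 × 0.1357 / 0.4361
       = 0.11195250 / 0.4361
       = 0.2567

The evidence strengthens our belief in H.
Prior: 0.1357 → Posterior: 0.2567


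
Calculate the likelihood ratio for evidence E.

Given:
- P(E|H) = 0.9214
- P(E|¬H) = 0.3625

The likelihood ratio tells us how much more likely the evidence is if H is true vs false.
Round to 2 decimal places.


Likelihood Ratio (LR) = P(E|H) / P(E|¬H)

LR = 0.9214 / 0.3625
   = 2.54

The evidence is 2.54 times more likely if H is true than if H is false.
Since LR > 1, the evidence supports H over ¬H.
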